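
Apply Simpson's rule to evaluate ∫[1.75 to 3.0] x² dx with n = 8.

f(x) = x²
a = 1.75, b = 3.0, n = 8
h = (b - a)/n = 0.156250

Simpson's rule: (h/3)[f(x₀) + 4f(x₁) + 2f(x₂) + ... + f(xₙ)]

x_0 = 1.7500, f(x_0) = 3.062500, coefficient = 1
x_1 = 1.9062, f(x_1) = 3.633789, coefficient = 4
x_2 = 2.0625, f(x_2) = 4.253906, coefficient = 2
x_3 = 2.2188, f(x_3) = 4.922852, coefficient = 4
x_4 = 2.3750, f(x_4) = 5.640625, coefficient = 2
x_5 = 2.5312, f(x_5) = 6.407227, coefficient = 4
x_6 = 2.6875, f(x_6) = 7.222656, coefficient = 2
x_7 = 2.8438, f(x_7) = 8.086914, coefficient = 4
x_8 = 3.0000, f(x_8) = 9.000000, coefficient = 1

I ≈ (0.156250/3) × 138.500000 = 7.213542
Exact value: 7.213542
Error: 0.000000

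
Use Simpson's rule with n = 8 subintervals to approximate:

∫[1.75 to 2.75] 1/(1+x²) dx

f(x) = 1/(1+x²)
a = 1.75, b = 2.75, n = 8
h = (b - a)/n = 0.125000

Simpson's rule: (h/3)[f(x₀) + 4f(x₁) + 2f(x₂) + ... + f(xₙ)]

x_0 = 1.7500, f(x_0) = 0.246154, coefficient = 1
x_1 = 1.8750, f(x_1) = 0.221453, coefficient = 4
x_2 = 2.0000, f(x_2) = 0.200000, coefficient = 2
x_3 = 2.1250, f(x_3) = 0.181303, coefficient = 4
x_4 = 2.2500, f(x_4) = 0.164948, coefficient = 2
x_5 = 2.3750, f(x_5) = 0.150588, coefficient = 4
x_6 = 2.5000, f(x_6) = 0.137931, coefficient = 2
x_7 = 2.6250, f(x_7) = 0.126733, coefficient = 4
x_8 = 2.7500, f(x_8) = 0.116788, coefficient = 1

I ≈ (0.125000/3) × 4.089010 = 0.170375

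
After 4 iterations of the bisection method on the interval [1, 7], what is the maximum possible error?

Bisection error bound: |error| ≤ (b-a)/2^n
|error| ≤ (7 - 1)/2^4 = 6/2^4
|error| ≤ 0.3750000000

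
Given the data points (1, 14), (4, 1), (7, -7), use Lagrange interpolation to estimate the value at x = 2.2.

Lagrange interpolation formula:
P(x) = Σ yᵢ × Lᵢ(x)
where Lᵢ(x) = Π_{j≠i} (x - xⱼ)/(xᵢ - xⱼ)

L_0(2.2) = (2.2 - 4)/(1 - 4) × (2.2 - 7)/(1 - 7) = 0.480000
L_1(2.2) = (2.2 - 1)/(4 - 1) × (2.2 - 7)/(4 - 7) = 0.640000
L_2(2.2) = (2.2 - 1)/(7 - 1) × (2.2 - 4)/(7 - 4) = -0.120000

P(2.2) = 14×L_0(2.2) + 1×L_1(2.2) + (-7)×L_2(2.2)
P(2.2) = 8.200000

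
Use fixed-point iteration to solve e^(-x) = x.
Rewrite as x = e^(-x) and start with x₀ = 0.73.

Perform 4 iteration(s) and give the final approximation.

Equation: e^(-x) = x
Fixed-point form: x = e^(-x)
x₀ = 0.73

x_1 = g(0.730000) = 0.481909
x_2 = g(0.481909) = 0.617603
x_3 = g(0.617603) = 0.539235
x_4 = g(0.539235) = 0.583194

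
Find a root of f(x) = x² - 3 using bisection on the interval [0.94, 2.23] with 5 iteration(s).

f(x) = x² - 3
Initial interval: [0.94, 2.23]

Iteration 1:
  c_1 = (0.940000 + 2.230000)/2 = 1.585000
  f(c_1) = f(1.585000) = -0.487775
  f(a) × f(c) ≥ 0, new interval: [1.585000, 2.230000]
Iteration 2:
  c_2 = (1.585000 + 2.230000)/2 = 1.907500
  f(c_2) = f(1.907500) = 0.638556
  f(a) × f(c) < 0, new interval: [1.585000, 1.907500]
Iteration 3:
  c_3 = (1.585000 + 1.907500)/2 = 1.746250
  f(c_3) = f(1.746250) = 0.049389
  f(a) × f(c) < 0, new interval: [1.585000, 1.746250]
Iteration 4:
  c_4 = (1.585000 + 1.746250)/2 = 1.665625
  f(c_4) = f(1.665625) = -0.225693
  f(a) × f(c) ≥ 0, new interval: [1.665625, 1.746250]
Iteration 5:
  c_5 = (1.665625 + 1.746250)/2 = 1.705937
  f(c_5) = f(1.705937) = -0.089777
  f(a) × f(c) ≥ 0, new interval: [1.705937, 1.746250]

After 5 iteration(s), the approximation is c_5 = 1.705937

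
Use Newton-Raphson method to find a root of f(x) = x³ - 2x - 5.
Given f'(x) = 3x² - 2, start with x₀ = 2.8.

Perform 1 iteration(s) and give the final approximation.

f(x) = x³ - 2x - 5
f'(x) = 3x² - 2
x₀ = 2.8

Newton-Raphson formula: x_{n+1} = x_n - f(x_n)/f'(x_n)

Iteration 1:
  f(2.800000) = 11.352000
  f'(2.800000) = 21.520000
  x_1 = 2.800000 - 11.352000/21.520000 = 2.272491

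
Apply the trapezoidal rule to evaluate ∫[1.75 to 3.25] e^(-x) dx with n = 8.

f(x) = e^(-x)
a = 1.75, b = 3.25, n = 8
h = (b - a)/n = 0.187500

Trapezoidal rule: (h/2)[f(x₀) + 2f(x₁) + 2f(x₂) + ... + f(xₙ)]

x_0 = 1.7500, f(x_0) = 0.173774, coefficient = 1
x_1 = 1.9375, f(x_1) = 0.144064, coefficient = 2
x_2 = 2.1250, f(x_2) = 0.119433, coefficient = 2
x_3 = 2.3125, f(x_3) = 0.099013, coefficient = 2
x_4 = 2.5000, f(x_4) = 0.082085, coefficient = 2
x_5 = 2.6875, f(x_5) = 0.068051, coefficient = 2
x_6 = 2.8750, f(x_6) = 0.056416, coefficient = 2
x_7 = 3.0625, f(x_7) = 0.046771, coefficient = 2
x_8 = 3.2500, f(x_8) = 0.038774, coefficient = 1

I ≈ (0.187500/2) × 1.444213 = 0.135395
Exact value: 0.135000
Error: 0.000395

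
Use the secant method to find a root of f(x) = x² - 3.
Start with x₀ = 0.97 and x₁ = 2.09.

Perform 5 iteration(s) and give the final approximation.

f(x) = x² - 3
x₀ = 0.97, x₁ = 2.09

Secant formula: x_{n+1} = x_n - f(x_n)(x_n - x_{n-1})/(f(x_n) - f(x_{n-1}))

Iteration 1:
  f(0.970000) = -2.059100
  f(2.090000) = 1.368100
  x_2 = 2.090000 - 1.368100×(2.090000 - 0.970000)/(1.368100 - (-2.059100))
       = 1.642908
Iteration 2:
  f(2.090000) = 1.368100
  f(1.642908) = -0.300852
  x_3 = 1.642908 - (-0.300852)×(1.642908 - 2.090000)/(-0.300852 - 1.368100)
       = 1.723503
Iteration 3:
  f(1.642908) = -0.300852
  f(1.723503) = -0.029538
  x_4 = 1.723503 - (-0.029538)×(1.723503 - 1.642908)/(-0.029538 - (-0.300852))
       = 1.732277
Iteration 4:
  f(1.723503) = -0.029538
  f(1.732277) = 0.000784
  x_5 = 1.732277 - 0.000784×(1.732277 - 1.723503)/(0.000784 - (-0.029538))
       = 1.732050
Iteration 5:
  f(1.732277) = 0.000784
  f(1.732050) = -0.000002
  x_6 = 1.732050 - (-0.000002)×(1.732050 - 1.732277)/(-0.000002 - 0.000784)
       = 1.732051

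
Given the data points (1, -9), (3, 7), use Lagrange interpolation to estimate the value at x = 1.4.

Lagrange interpolation formula:
P(x) = Σ yᵢ × Lᵢ(x)
where Lᵢ(x) = Π_{j≠i} (x - xⱼ)/(xᵢ - xⱼ)

L_0(1.4) = (1.4 - 3)/(1 - 3) = 0.800000
L_1(1.4) = (1.4 - 1)/(3 - 1) = 0.200000

P(1.4) = (-9)×L_0(1.4) + 7×L_1(1.4)
P(1.4) = -5.800000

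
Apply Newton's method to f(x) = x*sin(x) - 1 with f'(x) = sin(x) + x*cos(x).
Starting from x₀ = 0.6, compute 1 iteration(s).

f(x) = x*sin(x) - 1
f'(x) = sin(x) + x*cos(x)
x₀ = 0.6

Newton-Raphson formula: x_{n+1} = x_n - f(x_n)/f'(x_n)

Iteration 1:
  f(0.600000) = -0.661215
  f'(0.600000) = 1.059844
  x_1 = 0.600000 - (-0.661215)/1.059844 = 1.223879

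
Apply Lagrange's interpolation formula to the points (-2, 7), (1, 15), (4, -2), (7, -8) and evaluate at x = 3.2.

Lagrange interpolation formula:
P(x) = Σ yᵢ × Lᵢ(x)
where Lᵢ(x) = Π_{j≠i} (x - xⱼ)/(xᵢ - xⱼ)

L_0(3.2) = (3.2 - 1)/(-2 - 1) × (3.2 - 4)/(-2 - 4) × (3.2 - 7)/(-2 - 7) = -0.041284
L_1(3.2) = (3.2 - (-2))/(1 - (-2)) × (3.2 - 4)/(1 - 4) × (3.2 - 7)/(1 - 7) = 0.292741
L_2(3.2) = (3.2 - (-2))/(4 - (-2)) × (3.2 - 1)/(4 - 1) × (3.2 - 7)/(4 - 7) = 0.805037
L_3(3.2) = (3.2 - (-2))/(7 - (-2)) × (3.2 - 1)/(7 - 1) × (3.2 - 4)/(7 - 4) = -0.056494

P(3.2) = 7×L_0(3.2) + 15×L_1(3.2) + (-2)×L_2(3.2) + (-8)×L_3(3.2)
P(3.2) = 2.944000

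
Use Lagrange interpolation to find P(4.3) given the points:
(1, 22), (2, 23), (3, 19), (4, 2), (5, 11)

Lagrange interpolation formula:
P(x) = Σ yᵢ × Lᵢ(x)
where Lᵢ(x) = Π_{j≠i} (x - xⱼ)/(xᵢ - xⱼ)

L_0(4.3) = (4.3 - 2)/(1 - 2) × (4.3 - 3)/(1 - 3) × (4.3 - 4)/(1 - 4) × (4.3 - 5)/(1 - 5) = -0.026162
L_1(4.3) = (4.3 - 1)/(2 - 1) × (4.3 - 3)/(2 - 3) × (4.3 - 4)/(2 - 4) × (4.3 - 5)/(2 - 5) = 0.150150
L_2(4.3) = (4.3 - 1)/(3 - 1) × (4.3 - 2)/(3 - 2) × (4.3 - 4)/(3 - 4) × (4.3 - 5)/(3 - 5) = -0.398475
L_3(4.3) = (4.3 - 1)/(4 - 1) × (4.3 - 2)/(4 - 2) × (4.3 - 3)/(4 - 3) × (4.3 - 5)/(4 - 5) = 1.151150
L_4(4.3) = (4.3 - 1)/(5 - 1) × (4.3 - 2)/(5 - 2) × (4.3 - 3)/(5 - 3) × (4.3 - 4)/(5 - 4) = 0.123337

P(4.3) = 22×L_0(4.3) + 23×L_1(4.3) + 19×L_2(4.3) + 2×L_3(4.3) + 11×L_4(4.3)
P(4.3) = -1.034137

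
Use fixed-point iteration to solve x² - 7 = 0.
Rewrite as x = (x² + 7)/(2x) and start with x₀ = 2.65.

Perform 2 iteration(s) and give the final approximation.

Equation: x² - 7 = 0
Fixed-point form: x = (x² + 7)/(2x)
x₀ = 2.65

x_1 = g(2.650000) = 2.645755
x_2 = g(2.645755) = 2.645751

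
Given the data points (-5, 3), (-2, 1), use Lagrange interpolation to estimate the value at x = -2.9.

Lagrange interpolation formula:
P(x) = Σ yᵢ × Lᵢ(x)
where Lᵢ(x) = Π_{j≠i} (x - xⱼ)/(xᵢ - xⱼ)

L_0(-2.9) = (-2.9 - (-2))/(-5 - (-2)) = 0.300000
L_1(-2.9) = (-2.9 - (-5))/(-2 - (-5)) = 0.700000

P(-2.9) = 3×L_0(-2.9) + 1×L_1(-2.9)
P(-2.9) = 1.600000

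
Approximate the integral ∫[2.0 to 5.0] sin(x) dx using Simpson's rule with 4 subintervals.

f(x) = sin(x)
a = 2.0, b = 5.0, n = 4
h = (b - a)/n = 0.750000

Simpson's rule: (h/3)[f(x₀) + 4f(x₁) + 2f(x₂) + ... + f(xₙ)]

x_0 = 2.0000, f(x_0) = 0.909297, coefficient = 1
x_1 = 2.7500, f(x_1) = 0.381661, coefficient = 4
x_2 = 3.5000, f(x_2) = -0.350783, coefficient = 2
x_3 = 4.2500, f(x_3) = -0.894989, coefficient = 4
x_4 = 5.0000, f(x_4) = -0.958924, coefficient = 1

I ≈ (0.750000/3) × -2.804507 = -0.701127
Exact value: -0.699809
Error: 0.001318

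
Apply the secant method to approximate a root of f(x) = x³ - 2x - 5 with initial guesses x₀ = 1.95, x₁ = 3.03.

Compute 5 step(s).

f(x) = x³ - 2x - 5
x₀ = 1.95, x₁ = 3.03

Secant formula: x_{n+1} = x_n - f(x_n)(x_n - x_{n-1})/(f(x_n) - f(x_{n-1}))

Iteration 1:
  f(1.950000) = -1.485125
  f(3.030000) = 16.758127
  x_2 = 3.030000 - 16.758127×(3.030000 - 1.950000)/(16.758127 - (-1.485125))
       = 2.037919
Iteration 2:
  f(3.030000) = 16.758127
  f(2.037919) = -0.612125
  x_3 = 2.037919 - (-0.612125)×(2.037919 - 3.030000)/(-0.612125 - 16.758127)
       = 2.072880
Iteration 3:
  f(2.037919) = -0.612125
  f(2.072880) = -0.238943
  x_4 = 2.072880 - (-0.238943)×(2.072880 - 2.037919)/(-0.238943 - (-0.612125))
       = 2.095265
Iteration 4:
  f(2.072880) = -0.238943
  f(2.095265) = 0.007967
  x_5 = 2.095265 - 0.007967×(2.095265 - 2.072880)/(0.007967 - (-0.238943))
       = 2.094543
Iteration 5:
  f(2.095265) = 0.007967
  f(2.094543) = -0.000098
  x_6 = 2.094543 - (-0.000098)×(2.094543 - 2.095265)/(-0.000098 - 0.007967)
       = 2.094551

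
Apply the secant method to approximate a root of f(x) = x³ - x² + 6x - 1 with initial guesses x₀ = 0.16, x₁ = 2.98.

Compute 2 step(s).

f(x) = x³ - x² + 6x - 1
x₀ = 0.16, x₁ = 2.98

Secant formula: x_{n+1} = x_n - f(x_n)(x_n - x_{n-1})/(f(x_n) - f(x_{n-1}))

Iteration 1:
  f(0.160000) = -0.061504
  f(2.980000) = 34.463192
  x_2 = 2.980000 - 34.463192×(2.980000 - 0.160000)/(34.463192 - (-0.061504))
       = 0.165024
Iteration 2:
  f(2.980000) = 34.463192
  f(0.165024) = -0.032597
  x_3 = 0.165024 - (-0.032597)×(0.165024 - 2.980000)/(-0.032597 - 34.463192)
       = 0.167684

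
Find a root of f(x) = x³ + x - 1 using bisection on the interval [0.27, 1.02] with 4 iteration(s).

f(x) = x³ + x - 1
Initial interval: [0.27, 1.02]

Iteration 1:
  c_1 = (0.270000 + 1.020000)/2 = 0.645000
  f(c_1) = f(0.645000) = -0.086664
  f(a) × f(c) ≥ 0, new interval: [0.645000, 1.020000]
Iteration 2:
  c_2 = (0.645000 + 1.020000)/2 = 0.832500
  f(c_2) = f(0.832500) = 0.409469
  f(a) × f(c) < 0, new interval: [0.645000, 0.832500]
Iteration 3:
  c_3 = (0.645000 + 0.832500)/2 = 0.738750
  f(c_3) = f(0.738750) = 0.141924
  f(a) × f(c) < 0, new interval: [0.645000, 0.738750]
Iteration 4:
  c_4 = (0.645000 + 0.738750)/2 = 0.691875
  f(c_4) = f(0.691875) = 0.023069
  f(a) × f(c) < 0, new interval: [0.645000, 0.691875]

After 4 iteration(s), the approximation is c_4 = 0.691875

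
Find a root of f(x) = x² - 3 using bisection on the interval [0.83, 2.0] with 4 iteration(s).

f(x) = x² - 3
Initial interval: [0.83, 2.0]

Iteration 1:
  c_1 = (0.830000 + 2.000000)/2 = 1.415000
  f(c_1) = f(1.415000) = -0.997775
  f(a) × f(c) ≥ 0, new interval: [1.415000, 2.000000]
Iteration 2:
  c_2 = (1.415000 + 2.000000)/2 = 1.707500
  f(c_2) = f(1.707500) = -0.084444
  f(a) × f(c) ≥ 0, new interval: [1.707500, 2.000000]
Iteration 3:
  c_3 = (1.707500 + 2.000000)/2 = 1.853750
  f(c_3) = f(1.853750) = 0.436389
  f(a) × f(c) < 0, new interval: [1.707500, 1.853750]
Iteration 4:
  c_4 = (1.707500 + 1.853750)/2 = 1.780625
  f(c_4) = f(1.780625) = 0.170625
  f(a) × f(c) < 0, new interval: [1.707500, 1.780625]

After 4 iteration(s), the approximation is c_4 = 1.780625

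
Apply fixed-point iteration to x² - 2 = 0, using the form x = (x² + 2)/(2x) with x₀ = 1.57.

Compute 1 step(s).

Equation: x² - 2 = 0
Fixed-point form: x = (x² + 2)/(2x)
x₀ = 1.57

x_1 = g(1.570000) = 1.421943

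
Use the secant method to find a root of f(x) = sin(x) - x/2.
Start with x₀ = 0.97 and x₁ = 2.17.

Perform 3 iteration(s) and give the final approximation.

f(x) = sin(x) - x/2
x₀ = 0.97, x₁ = 2.17

Secant formula: x_{n+1} = x_n - f(x_n)(x_n - x_{n-1})/(f(x_n) - f(x_{n-1}))

Iteration 1:
  f(0.970000) = 0.339886
  f(2.170000) = -0.259215
  x_2 = 2.170000 - (-0.259215)×(2.170000 - 0.970000)/(-0.259215 - 0.339886)
       = 1.650792
Iteration 2:
  f(2.170000) = -0.259215
  f(1.650792) = 0.171406
  x_3 = 1.650792 - 0.171406×(1.650792 - 2.170000)/(0.171406 - (-0.259215))
       = 1.857459
Iteration 3:
  f(1.650792) = 0.171406
  f(1.857459) = 0.030463
  x_4 = 1.857459 - 0.030463×(1.857459 - 1.650792)/(0.030463 - 0.171406)
       = 1.902128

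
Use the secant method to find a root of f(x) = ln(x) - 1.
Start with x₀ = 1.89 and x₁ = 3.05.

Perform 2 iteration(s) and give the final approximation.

f(x) = ln(x) - 1
x₀ = 1.89, x₁ = 3.05

Secant formula: x_{n+1} = x_n - f(x_n)(x_n - x_{n-1})/(f(x_n) - f(x_{n-1}))

Iteration 1:
  f(1.890000) = -0.363423
  f(3.050000) = 0.115142
  x_2 = 3.050000 - 0.115142×(3.050000 - 1.890000)/(0.115142 - (-0.363423))
       = 2.770907
Iteration 2:
  f(3.050000) = 0.115142
  f(2.770907) = 0.019175
  x_3 = 2.770907 - 0.019175×(2.770907 - 3.050000)/(0.019175 - 0.115142)
       = 2.715143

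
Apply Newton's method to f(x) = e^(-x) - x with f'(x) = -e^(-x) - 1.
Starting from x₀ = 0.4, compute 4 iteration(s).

f(x) = e^(-x) - x
f'(x) = -e^(-x) - 1
x₀ = 0.4

Newton-Raphson formula: x_{n+1} = x_n - f(x_n)/f'(x_n)

Iteration 1:
  f(0.400000) = 0.270320
  f'(0.400000) = -1.670320
  x_1 = 0.400000 - 0.270320/(-1.670320) = 0.561837
Iteration 2:
  f(0.561837) = 0.008323
  f'(0.561837) = -1.570161
  x_2 = 0.561837 - 0.008323/(-1.570161) = 0.567138
Iteration 3:
  f(0.567138) = 0.000008
  f'(0.567138) = -1.567146
  x_3 = 0.567138 - 0.000008/(-1.567146) = 0.567143
Iteration 4:
  f(0.567143) = 0.000000
  f'(0.567143) = -1.567143
  x_4 = 0.567143 - 0.000000/(-1.567143) = 0.567143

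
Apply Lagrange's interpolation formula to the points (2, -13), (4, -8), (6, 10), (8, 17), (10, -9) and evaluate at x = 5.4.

Lagrange interpolation formula:
P(x) = Σ yᵢ × Lᵢ(x)
where Lᵢ(x) = Π_{j≠i} (x - xⱼ)/(xᵢ - xⱼ)

L_0(5.4) = (5.4 - 4)/(2 - 4) × (5.4 - 6)/(2 - 6) × (5.4 - 8)/(2 - 8) × (5.4 - 10)/(2 - 10) = -0.026162
L_1(5.4) = (5.4 - 2)/(4 - 2) × (5.4 - 6)/(4 - 6) × (5.4 - 8)/(4 - 8) × (5.4 - 10)/(4 - 10) = 0.254150
L_2(5.4) = (5.4 - 2)/(6 - 2) × (5.4 - 4)/(6 - 4) × (5.4 - 8)/(6 - 8) × (5.4 - 10)/(6 - 10) = 0.889525
L_3(5.4) = (5.4 - 2)/(8 - 2) × (5.4 - 4)/(8 - 4) × (5.4 - 6)/(8 - 6) × (5.4 - 10)/(8 - 10) = -0.136850
L_4(5.4) = (5.4 - 2)/(10 - 2) × (5.4 - 4)/(10 - 4) × (5.4 - 6)/(10 - 6) × (5.4 - 8)/(10 - 8) = 0.019337

P(5.4) = (-13)×L_0(5.4) + (-8)×L_1(5.4) + 10×L_2(5.4) + 17×L_3(5.4) + (-9)×L_4(5.4)
P(5.4) = 4.701675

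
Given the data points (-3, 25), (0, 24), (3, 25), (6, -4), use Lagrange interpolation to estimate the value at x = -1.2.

Lagrange interpolation formula:
P(x) = Σ yᵢ × Lᵢ(x)
where Lᵢ(x) = Π_{j≠i} (x - xⱼ)/(xᵢ - xⱼ)

L_0(-1.2) = (-1.2 - 0)/(-3 - 0) × (-1.2 - 3)/(-3 - 3) × (-1.2 - 6)/(-3 - 6) = 0.224000
L_1(-1.2) = (-1.2 - (-3))/(0 - (-3)) × (-1.2 - 3)/(0 - 3) × (-1.2 - 6)/(0 - 6) = 1.008000
L_2(-1.2) = (-1.2 - (-3))/(3 - (-3)) × (-1.2 - 0)/(3 - 0) × (-1.2 - 6)/(3 - 6) = -0.288000
L_3(-1.2) = (-1.2 - (-3))/(6 - (-3)) × (-1.2 - 0)/(6 - 0) × (-1.2 - 3)/(6 - 3) = 0.056000

P(-1.2) = 25×L_0(-1.2) + 24×L_1(-1.2) + 25×L_2(-1.2) + (-4)×L_3(-1.2)
P(-1.2) = 22.368000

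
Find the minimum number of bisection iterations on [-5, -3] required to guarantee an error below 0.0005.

We need (b-a)/2^n ≤ 0.0005
(-3 - (-5))/2^n ≤ 0.0005
2/2^n ≤ 0.0005
2^n ≥ 4000
n ≥ log₂(4000) = 11.97
n ≥ 12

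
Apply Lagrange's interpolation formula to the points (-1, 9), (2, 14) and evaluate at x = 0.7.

Lagrange interpolation formula:
P(x) = Σ yᵢ × Lᵢ(x)
where Lᵢ(x) = Π_{j≠i} (x - xⱼ)/(xᵢ - xⱼ)

L_0(0.7) = (0.7 - 2)/(-1 - 2) = 0.433333
L_1(0.7) = (0.7 - (-1))/(2 - (-1)) = 0.566667

P(0.7) = 9×L_0(0.7) + 14×L_1(0.7)
P(0.7) = 11.833333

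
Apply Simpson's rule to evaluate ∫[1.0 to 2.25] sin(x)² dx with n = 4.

f(x) = sin(x)²
a = 1.0, b = 2.25, n = 4
h = (b - a)/n = 0.312500

Simpson's rule: (h/3)[f(x₀) + 4f(x₁) + 2f(x₂) + ... + f(xₙ)]

x_0 = 1.0000, f(x_0) = 0.708073, coefficient = 1
x_1 = 1.3125, f(x_1) = 0.934754, coefficient = 4
x_2 = 1.6250, f(x_2) = 0.997065, coefficient = 2
x_3 = 1.9375, f(x_3) = 0.871449, coefficient = 4
x_4 = 2.2500, f(x_4) = 0.605398, coefficient = 1

I ≈ (0.312500/3) × 10.532411 = 1.097126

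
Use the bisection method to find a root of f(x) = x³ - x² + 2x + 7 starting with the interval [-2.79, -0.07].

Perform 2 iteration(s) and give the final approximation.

f(x) = x³ - x² + 2x + 7
Initial interval: [-2.79, -0.07]

Iteration 1:
  c_1 = (-2.790000 + (-0.070000))/2 = -1.430000
  f(c_1) = f(-1.430000) = -0.829107
  f(a) × f(c) ≥ 0, new interval: [-1.430000, -0.070000]
Iteration 2:
  c_2 = (-1.430000 + (-0.070000))/2 = -0.750000
  f(c_2) = f(-0.750000) = 4.515625
  f(a) × f(c) < 0, new interval: [-1.430000, -0.750000]

After 2 iteration(s), the approximation is c_2 = -0.750000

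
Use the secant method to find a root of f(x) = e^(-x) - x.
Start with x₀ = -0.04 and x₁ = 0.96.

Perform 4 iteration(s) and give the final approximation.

f(x) = e^(-x) - x
x₀ = -0.04, x₁ = 0.96

Secant formula: x_{n+1} = x_n - f(x_n)(x_n - x_{n-1})/(f(x_n) - f(x_{n-1}))

Iteration 1:
  f(-0.040000) = 1.080811
  f(0.960000) = -0.577107
  x_2 = 0.960000 - (-0.577107)×(0.960000 - (-0.040000))/(-0.577107 - 1.080811)
       = 0.611909
Iteration 2:
  f(0.960000) = -0.577107
  f(0.611909) = -0.069594
  x_3 = 0.611909 - (-0.069594)×(0.611909 - 0.960000)/(-0.069594 - (-0.577107))
       = 0.564176
Iteration 3:
  f(0.611909) = -0.069594
  f(0.564176) = 0.004653
  x_4 = 0.564176 - 0.004653×(0.564176 - 0.611909)/(0.004653 - (-0.069594))
       = 0.567167
Iteration 4:
  f(0.564176) = 0.004653
  f(0.567167) = -0.000037
  x_5 = 0.567167 - (-0.000037)×(0.567167 - 0.564176)/(-0.000037 - 0.004653)
       = 0.567143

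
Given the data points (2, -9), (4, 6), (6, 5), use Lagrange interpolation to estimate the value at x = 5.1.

Lagrange interpolation formula:
P(x) = Σ yᵢ × Lᵢ(x)
where Lᵢ(x) = Π_{j≠i} (x - xⱼ)/(xᵢ - xⱼ)

L_0(5.1) = (5.1 - 4)/(2 - 4) × (5.1 - 6)/(2 - 6) = -0.123750
L_1(5.1) = (5.1 - 2)/(4 - 2) × (5.1 - 6)/(4 - 6) = 0.697500
L_2(5.1) = (5.1 - 2)/(6 - 2) × (5.1 - 4)/(6 - 4) = 0.426250

P(5.1) = (-9)×L_0(5.1) + 6×L_1(5.1) + 5×L_2(5.1)
P(5.1) = 7.430000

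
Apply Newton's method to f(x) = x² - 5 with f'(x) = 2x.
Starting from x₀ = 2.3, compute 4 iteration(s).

f(x) = x² - 5
f'(x) = 2x
x₀ = 2.3

Newton-Raphson formula: x_{n+1} = x_n - f(x_n)/f'(x_n)

Iteration 1:
  f(2.300000) = 0.290000
  f'(2.300000) = 4.600000
  x_1 = 2.300000 - 0.290000/4.600000 = 2.236957
Iteration 2:
  f(2.236957) = 0.003974
  f'(2.236957) = 4.473913
  x_2 = 2.236957 - 0.003974/4.473913 = 2.236068
Iteration 3:
  f(2.236068) = 0.000001
  f'(2.236068) = 4.472136
  x_3 = 2.236068 - 0.000001/4.472136 = 2.236068
Iteration 4:
  f(2.236068) = 0.000000
  f'(2.236068) = 4.472136
  x_4 = 2.236068 - 0.000000/4.472136 = 2.236068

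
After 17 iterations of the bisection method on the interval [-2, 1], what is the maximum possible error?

Bisection error bound: |error| ≤ (b-a)/2^n
|error| ≤ (1 - (-2))/2^17 = 3/2^17
|error| ≤ 0.0000228882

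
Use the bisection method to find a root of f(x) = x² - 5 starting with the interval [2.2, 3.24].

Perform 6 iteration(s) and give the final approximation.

f(x) = x² - 5
Initial interval: [2.2, 3.24]

Iteration 1:
  c_1 = (2.200000 + 3.240000)/2 = 2.720000
  f(c_1) = f(2.720000) = 2.398400
  f(a) × f(c) < 0, new interval: [2.200000, 2.720000]
Iteration 2:
  c_2 = (2.200000 + 2.720000)/2 = 2.460000
  f(c_2) = f(2.460000) = 1.051600
  f(a) × f(c) < 0, new interval: [2.200000, 2.460000]
Iteration 3:
  c_3 = (2.200000 + 2.460000)/2 = 2.330000
  f(c_3) = f(2.330000) = 0.428900
  f(a) × f(c) < 0, new interval: [2.200000, 2.330000]
Iteration 4:
  c_4 = (2.200000 + 2.330000)/2 = 2.265000
  f(c_4) = f(2.265000) = 0.130225
  f(a) × f(c) < 0, new interval: [2.200000, 2.265000]
Iteration 5:
  c_5 = (2.200000 + 2.265000)/2 = 2.232500
  f(c_5) = f(2.232500) = -0.015944
  f(a) × f(c) ≥ 0, new interval: [2.232500, 2.265000]
Iteration 6:
  c_6 = (2.232500 + 2.265000)/2 = 2.248750
  f(c_6) = f(2.248750) = 0.056877
  f(a) × f(c) < 0, new interval: [2.232500, 2.248750]

After 6 iteration(s), the approximation is c_6 = 2.248750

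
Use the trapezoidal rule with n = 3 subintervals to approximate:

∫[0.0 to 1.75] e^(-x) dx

f(x) = e^(-x)
a = 0.0, b = 1.75, n = 3
h = (b - a)/n = 0.583333

Trapezoidal rule: (h/2)[f(x₀) + 2f(x₁) + 2f(x₂) + ... + f(xₙ)]

x_0 = 0.0000, f(x_0) = 1.000000, coefficient = 1
x_1 = 0.5833, f(x_1) = 0.558035, coefficient = 2
x_2 = 1.1667, f(x_2) = 0.311403, coefficient = 2
x_3 = 1.7500, f(x_3) = 0.173774, coefficient = 1

I ≈ (0.583333/2) × 2.912651 = 0.849523
Exact value: 0.826226
Error: 0.023297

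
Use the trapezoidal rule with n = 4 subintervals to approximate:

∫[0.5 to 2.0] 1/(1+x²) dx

f(x) = 1/(1+x²)
a = 0.5, b = 2.0, n = 4
h = (b - a)/n = 0.375000

Trapezoidal rule: (h/2)[f(x₀) + 2f(x₁) + 2f(x₂) + ... + f(xₙ)]

x_0 = 0.5000, f(x_0) = 0.800000, coefficient = 1
x_1 = 0.8750, f(x_1) = 0.566372, coefficient = 2
x_2 = 1.2500, f(x_2) = 0.390244, coefficient = 2
x_3 = 1.6250, f(x_3) = 0.274678, coefficient = 2
x_4 = 2.0000, f(x_4) = 0.200000, coefficient = 1

I ≈ (0.375000/2) × 3.462587 = 0.649235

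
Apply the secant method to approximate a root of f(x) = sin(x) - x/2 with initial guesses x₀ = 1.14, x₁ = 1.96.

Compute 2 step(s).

f(x) = sin(x) - x/2
x₀ = 1.14, x₁ = 1.96

Secant formula: x_{n+1} = x_n - f(x_n)(x_n - x_{n-1})/(f(x_n) - f(x_{n-1}))

Iteration 1:
  f(1.140000) = 0.338633
  f(1.960000) = -0.054788
  x_2 = 1.960000 - (-0.054788)×(1.960000 - 1.140000)/(-0.054788 - 0.338633)
       = 1.845806
Iteration 2:
  f(1.960000) = -0.054788
  f(1.845806) = 0.039520
  x_3 = 1.845806 - 0.039520×(1.845806 - 1.960000)/(0.039520 - (-0.054788))
       = 1.893659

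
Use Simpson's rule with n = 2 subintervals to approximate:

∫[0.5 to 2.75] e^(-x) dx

f(x) = e^(-x)
a = 0.5, b = 2.75, n = 2
h = (b - a)/n = 1.125000

Simpson's rule: (h/3)[f(x₀) + 4f(x₁) + 2f(x₂) + ... + f(xₙ)]

x_0 = 0.5000, f(x_0) = 0.606531, coefficient = 1
x_1 = 1.6250, f(x_1) = 0.196912, coefficient = 4
x_2 = 2.7500, f(x_2) = 0.063928, coefficient = 1

I ≈ (1.125000/3) × 1.458105 = 0.546789
Exact value: 0.542603
Error: 0.004187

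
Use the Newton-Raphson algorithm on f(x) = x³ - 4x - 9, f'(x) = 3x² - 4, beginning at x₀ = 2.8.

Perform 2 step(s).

f(x) = x³ - 4x - 9
f'(x) = 3x² - 4
x₀ = 2.8

Newton-Raphson formula: x_{n+1} = x_n - f(x_n)/f'(x_n)

Iteration 1:
  f(2.800000) = 1.752000
  f'(2.800000) = 19.520000
  x_1 = 2.800000 - 1.752000/19.520000 = 2.710246
Iteration 2:
  f(2.710246) = 0.066946
  f'(2.710246) = 18.036299
  x_2 = 2.710246 - 0.066946/18.036299 = 2.706534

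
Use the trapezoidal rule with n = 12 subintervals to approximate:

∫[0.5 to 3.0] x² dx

f(x) = x²
a = 0.5, b = 3.0, n = 12
h = (b - a)/n = 0.208333

Trapezoidal rule: (h/2)[f(x₀) + 2f(x₁) + 2f(x₂) + ... + f(xₙ)]

x_0 = 0.5000, f(x_0) = 0.250000, coefficient = 1
x_1 = 0.7083, f(x_1) = 0.501736, coefficient = 2
x_2 = 0.9167, f(x_2) = 0.840278, coefficient = 2
x_3 = 1.1250, f(x_3) = 1.265625, coefficient = 2
x_4 = 1.3333, f(x_4) = 1.777778, coefficient = 2
x_5 = 1.5417, f(x_5) = 2.376736, coefficient = 2
x_6 = 1.7500, f(x_6) = 3.062500, coefficient = 2
x_7 = 1.9583, f(x_7) = 3.835069, coefficient = 2
x_8 = 2.1667, f(x_8) = 4.694444, coefficient = 2
x_9 = 2.3750, f(x_9) = 5.640625, coefficient = 2
x_10 = 2.5833, f(x_10) = 6.673611, coefficient = 2
x_11 = 2.7917, f(x_11) = 7.793403, coefficient = 2
x_12 = 3.0000, f(x_12) = 9.000000, coefficient = 1

I ≈ (0.208333/2) × 86.173611 = 8.976418
Exact value: 8.958333
Error: 0.018084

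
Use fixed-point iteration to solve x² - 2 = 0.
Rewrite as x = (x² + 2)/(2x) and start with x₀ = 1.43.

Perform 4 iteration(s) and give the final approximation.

Equation: x² - 2 = 0
Fixed-point form: x = (x² + 2)/(2x)
x₀ = 1.43

x_1 = g(1.430000) = 1.414301
x_2 = g(1.414301) = 1.414214
x_3 = g(1.414214) = 1.414214
x_4 = g(1.414214) = 1.414214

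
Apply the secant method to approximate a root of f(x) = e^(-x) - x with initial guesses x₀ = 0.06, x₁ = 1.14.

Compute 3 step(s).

f(x) = e^(-x) - x
x₀ = 0.06, x₁ = 1.14

Secant formula: x_{n+1} = x_n - f(x_n)(x_n - x_{n-1})/(f(x_n) - f(x_{n-1}))

Iteration 1:
  f(0.060000) = 0.881765
  f(1.140000) = -0.820181
  x_2 = 1.140000 - (-0.820181)×(1.140000 - 0.060000)/(-0.820181 - 0.881765)
       = 0.619539
Iteration 2:
  f(1.140000) = -0.820181
  f(0.619539) = -0.081347
  x_3 = 0.619539 - (-0.081347)×(0.619539 - 1.140000)/(-0.081347 - (-0.820181))
       = 0.562236
Iteration 3:
  f(0.619539) = -0.081347
  f(0.562236) = 0.007698
  x_4 = 0.562236 - 0.007698×(0.562236 - 0.619539)/(0.007698 - (-0.081347))
       = 0.567189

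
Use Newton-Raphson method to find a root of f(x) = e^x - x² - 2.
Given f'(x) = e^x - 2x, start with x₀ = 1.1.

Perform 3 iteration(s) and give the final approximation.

f(x) = e^x - x² - 2
f'(x) = e^x - 2x
x₀ = 1.1

Newton-Raphson formula: x_{n+1} = x_n - f(x_n)/f'(x_n)

Iteration 1:
  f(1.100000) = -0.205834
  f'(1.100000) = 0.804166
  x_1 = 1.100000 - (-0.205834)/0.804166 = 1.355960
Iteration 2:
  f(1.355960) = 0.041856
  f'(1.355960) = 1.168564
  x_2 = 1.355960 - 0.041856/1.168564 = 1.320141
Iteration 3:
  f(1.320141) = 0.001177
  f'(1.320141) = 1.103667
  x_3 = 1.320141 - 0.001177/1.103667 = 1.319075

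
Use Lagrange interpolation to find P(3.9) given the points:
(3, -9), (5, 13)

Lagrange interpolation formula:
P(x) = Σ yᵢ × Lᵢ(x)
where Lᵢ(x) = Π_{j≠i} (x - xⱼ)/(xᵢ - xⱼ)

L_0(3.9) = (3.9 - 5)/(3 - 5) = 0.550000
L_1(3.9) = (3.9 - 3)/(5 - 3) = 0.450000

P(3.9) = (-9)×L_0(3.9) + 13×L_1(3.9)
P(3.9) = 0.900000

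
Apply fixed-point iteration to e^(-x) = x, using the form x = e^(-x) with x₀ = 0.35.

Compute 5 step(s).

Equation: e^(-x) = x
Fixed-point form: x = e^(-x)
x₀ = 0.35

x_1 = g(0.350000) = 0.704688
x_2 = g(0.704688) = 0.494263
x_3 = g(0.494263) = 0.610020
x_4 = g(0.610020) = 0.543340
x_5 = g(0.543340) = 0.580805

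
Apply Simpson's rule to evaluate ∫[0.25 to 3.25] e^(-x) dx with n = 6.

f(x) = e^(-x)
a = 0.25, b = 3.25, n = 6
h = (b - a)/n = 0.500000

Simpson's rule: (h/3)[f(x₀) + 4f(x₁) + 2f(x₂) + ... + f(xₙ)]

x_0 = 0.2500, f(x_0) = 0.778801, coefficient = 1
x_1 = 0.7500, f(x_1) = 0.472367, coefficient = 4
x_2 = 1.2500, f(x_2) = 0.286505, coefficient = 2
x_3 = 1.7500, f(x_3) = 0.173774, coefficient = 4
x_4 = 2.2500, f(x_4) = 0.105399, coefficient = 2
x_5 = 2.7500, f(x_5) = 0.063928, coefficient = 4
x_6 = 3.2500, f(x_6) = 0.038774, coefficient = 1

I ≈ (0.500000/3) × 4.441656 = 0.740276
Exact value: 0.740027
Error: 0.000250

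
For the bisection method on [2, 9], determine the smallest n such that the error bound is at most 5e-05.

We need (b-a)/2^n ≤ 5e-05
(9 - 2)/2^n ≤ 5e-05
7/2^n ≤ 5e-05
2^n ≥ 140000
n ≥ log₂(140000) = 17.10
n ≥ 18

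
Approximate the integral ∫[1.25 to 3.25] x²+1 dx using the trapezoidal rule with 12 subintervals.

f(x) = x²+1
a = 1.25, b = 3.25, n = 12
h = (b - a)/n = 0.166667

Trapezoidal rule: (h/2)[f(x₀) + 2f(x₁) + 2f(x₂) + ... + f(xₙ)]

x_0 = 1.2500, f(x_0) = 2.562500, coefficient = 1
x_1 = 1.4167, f(x_1) = 3.006944, coefficient = 2
x_2 = 1.5833, f(x_2) = 3.506944, coefficient = 2
x_3 = 1.7500, f(x_3) = 4.062500, coefficient = 2
x_4 = 1.9167, f(x_4) = 4.673611, coefficient = 2
x_5 = 2.0833, f(x_5) = 5.340278, coefficient = 2
x_6 = 2.2500, f(x_6) = 6.062500, coefficient = 2
x_7 = 2.4167, f(x_7) = 6.840278, coefficient = 2
x_8 = 2.5833, f(x_8) = 7.673611, coefficient = 2
x_9 = 2.7500, f(x_9) = 8.562500, coefficient = 2
x_10 = 2.9167, f(x_10) = 9.506944, coefficient = 2
x_11 = 3.0833, f(x_11) = 10.506944, coefficient = 2
x_12 = 3.2500, f(x_12) = 11.562500, coefficient = 1

I ≈ (0.166667/2) × 153.611111 = 12.800926
Exact value: 12.791667
Error: 0.009259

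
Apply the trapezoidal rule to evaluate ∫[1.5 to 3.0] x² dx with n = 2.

f(x) = x²
a = 1.5, b = 3.0, n = 2
h = (b - a)/n = 0.750000

Trapezoidal rule: (h/2)[f(x₀) + 2f(x₁) + 2f(x₂) + ... + f(xₙ)]

x_0 = 1.5000, f(x_0) = 2.250000, coefficient = 1
x_1 = 2.2500, f(x_1) = 5.062500, coefficient = 2
x_2 = 3.0000, f(x_2) = 9.000000, coefficient = 1

I ≈ (0.750000/2) × 21.375000 = 8.015625
Exact value: 7.875000
Error: 0.140625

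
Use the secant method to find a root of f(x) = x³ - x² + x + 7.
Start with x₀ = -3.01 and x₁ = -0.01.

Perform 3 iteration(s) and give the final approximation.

f(x) = x³ - x² + x + 7
x₀ = -3.01, x₁ = -0.01

Secant formula: x_{n+1} = x_n - f(x_n)(x_n - x_{n-1})/(f(x_n) - f(x_{n-1}))

Iteration 1:
  f(-3.010000) = -32.341001
  f(-0.010000) = 6.989899
  x_2 = -0.010000 - 6.989899×(-0.010000 - (-3.010000))/(6.989899 - (-32.341001))
       = -0.543161
Iteration 2:
  f(-0.010000) = 6.989899
  f(-0.543161) = 6.001570
  x_3 = -0.543161 - 6.001570×(-0.543161 - (-0.010000))/(6.001570 - 6.989899)
       = -3.780749
Iteration 3:
  f(-0.543161) = 6.001570
  f(-3.780749) = -65.117088
  x_4 = -3.780749 - (-65.117088)×(-3.780749 - (-0.543161))/(-65.117088 - 6.001570)
       = -0.816375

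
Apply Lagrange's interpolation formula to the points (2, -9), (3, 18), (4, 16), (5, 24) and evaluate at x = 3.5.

Lagrange interpolation formula:
P(x) = Σ yᵢ × Lᵢ(x)
where Lᵢ(x) = Π_{j≠i} (x - xⱼ)/(xᵢ - xⱼ)

L_0(3.5) = (3.5 - 3)/(2 - 3) × (3.5 - 4)/(2 - 4) × (3.5 - 5)/(2 - 5) = -0.062500
L_1(3.5) = (3.5 - 2)/(3 - 2) × (3.5 - 4)/(3 - 4) × (3.5 - 5)/(3 - 5) = 0.562500
L_2(3.5) = (3.5 - 2)/(4 - 2) × (3.5 - 3)/(4 - 3) × (3.5 - 5)/(4 - 5) = 0.562500
L_3(3.5) = (3.5 - 2)/(5 - 2) × (3.5 - 3)/(5 - 3) × (3.5 - 4)/(5 - 4) = -0.062500

P(3.5) = (-9)×L_0(3.5) + 18×L_1(3.5) + 16×L_2(3.5) + 24×L_3(3.5)
P(3.5) = 18.187500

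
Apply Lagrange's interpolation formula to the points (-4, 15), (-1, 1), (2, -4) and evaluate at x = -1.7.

Lagrange interpolation formula:
P(x) = Σ yᵢ × Lᵢ(x)
where Lᵢ(x) = Π_{j≠i} (x - xⱼ)/(xᵢ - xⱼ)

L_0(-1.7) = (-1.7 - (-1))/(-4 - (-1)) × (-1.7 - 2)/(-4 - 2) = 0.143889
L_1(-1.7) = (-1.7 - (-4))/(-1 - (-4)) × (-1.7 - 2)/(-1 - 2) = 0.945556
L_2(-1.7) = (-1.7 - (-4))/(2 - (-4)) × (-1.7 - (-1))/(2 - (-1)) = -0.089444

P(-1.7) = 15×L_0(-1.7) + 1×L_1(-1.7) + (-4)×L_2(-1.7)
P(-1.7) = 3.461667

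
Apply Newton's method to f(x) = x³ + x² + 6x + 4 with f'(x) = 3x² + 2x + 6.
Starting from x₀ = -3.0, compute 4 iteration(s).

f(x) = x³ + x² + 6x + 4
f'(x) = 3x² + 2x + 6
x₀ = -3.0

Newton-Raphson formula: x_{n+1} = x_n - f(x_n)/f'(x_n)

Iteration 1:
  f(-3.000000) = -32.000000
  f'(-3.000000) = 27.000000
  x_1 = -3.000000 - (-32.000000)/27.000000 = -1.814815
Iteration 2:
  f(-1.814815) = -9.572525
  f'(-1.814815) = 12.251029
  x_2 = -1.814815 - (-9.572525)/12.251029 = -1.033450
Iteration 3:
  f(-1.033450) = -2.236424
  f'(-1.033450) = 7.137156
  x_3 = -1.033450 - (-2.236424)/7.137156 = -0.720100
Iteration 4:
  f(-0.720100) = -0.175462
  f'(-0.720100) = 6.115433
  x_4 = -0.720100 - (-0.175462)/6.115433 = -0.691409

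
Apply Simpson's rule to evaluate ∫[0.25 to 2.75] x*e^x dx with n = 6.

f(x) = x*e^x
a = 0.25, b = 2.75, n = 6
h = (b - a)/n = 0.416667

Simpson's rule: (h/3)[f(x₀) + 4f(x₁) + 2f(x₂) + ... + f(xₙ)]

x_0 = 0.2500, f(x_0) = 0.321006, coefficient = 1
x_1 = 0.6667, f(x_1) = 1.298489, coefficient = 4
x_2 = 1.0833, f(x_2) = 3.200721, coefficient = 2
x_3 = 1.5000, f(x_3) = 6.722534, coefficient = 4
x_4 = 1.9167, f(x_4) = 13.029998, coefficient = 2
x_5 = 2.3333, f(x_5) = 24.061937, coefficient = 4
x_6 = 2.7500, f(x_6) = 43.017238, coefficient = 1

I ≈ (0.416667/3) × 204.131519 = 28.351600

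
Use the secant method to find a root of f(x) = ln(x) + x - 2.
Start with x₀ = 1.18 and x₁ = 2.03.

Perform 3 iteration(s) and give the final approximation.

f(x) = ln(x) + x - 2
x₀ = 1.18, x₁ = 2.03

Secant formula: x_{n+1} = x_n - f(x_n)(x_n - x_{n-1})/(f(x_n) - f(x_{n-1}))

Iteration 1:
  f(1.180000) = -0.654486
  f(2.030000) = 0.738036
  x_2 = 2.030000 - 0.738036×(2.030000 - 1.180000)/(0.738036 - (-0.654486))
       = 1.579500
Iteration 2:
  f(2.030000) = 0.738036
  f(1.579500) = 0.036609
  x_3 = 1.579500 - 0.036609×(1.579500 - 2.030000)/(0.036609 - 0.738036)
       = 1.555988
Iteration 3:
  f(1.579500) = 0.036609
  f(1.555988) = -0.001902
  x_4 = 1.555988 - (-0.001902)×(1.555988 - 1.579500)/(-0.001902 - 0.036609)
       = 1.557149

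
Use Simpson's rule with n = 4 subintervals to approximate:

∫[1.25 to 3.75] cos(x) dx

f(x) = cos(x)
a = 1.25, b = 3.75, n = 4
h = (b - a)/n = 0.625000

Simpson's rule: (h/3)[f(x₀) + 4f(x₁) + 2f(x₂) + ... + f(xₙ)]

x_0 = 1.2500, f(x_0) = 0.315322, coefficient = 1
x_1 = 1.8750, f(x_1) = -0.299534, coefficient = 4
x_2 = 2.5000, f(x_2) = -0.801144, coefficient = 2
x_3 = 3.1250, f(x_3) = -0.999862, coefficient = 4
x_4 = 3.7500, f(x_4) = -0.820559, coefficient = 1

I ≈ (0.625000/3) × -7.305108 = -1.521897
Exact value: -1.520546
Error: 0.001351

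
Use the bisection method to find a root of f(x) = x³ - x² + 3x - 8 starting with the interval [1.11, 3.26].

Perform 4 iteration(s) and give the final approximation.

f(x) = x³ - x² + 3x - 8
Initial interval: [1.11, 3.26]

Iteration 1:
  c_1 = (1.110000 + 3.260000)/2 = 2.185000
  f(c_1) = f(2.185000) = 4.212457
  f(a) × f(c) < 0, new interval: [1.110000, 2.185000]
Iteration 2:
  c_2 = (1.110000 + 2.185000)/2 = 1.647500
  f(c_2) = f(1.647500) = -1.300019
  f(a) × f(c) ≥ 0, new interval: [1.647500, 2.185000]
Iteration 3:
  c_3 = (1.647500 + 2.185000)/2 = 1.916250
  f(c_3) = f(1.916250) = 1.113233
  f(a) × f(c) < 0, new interval: [1.647500, 1.916250]
Iteration 4:
  c_4 = (1.647500 + 1.916250)/2 = 1.781875
  f(c_4) = f(1.781875) = -0.171860
  f(a) × f(c) ≥ 0, new interval: [1.781875, 1.916250]

After 4 iteration(s), the approximation is c_4 = 1.781875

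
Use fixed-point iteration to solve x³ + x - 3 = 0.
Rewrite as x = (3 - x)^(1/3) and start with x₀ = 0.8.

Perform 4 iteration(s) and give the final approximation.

Equation: x³ + x - 3 = 0
Fixed-point form: x = (3 - x)^(1/3)
x₀ = 0.8

x_1 = g(0.800000) = 1.300591
x_2 = g(1.300591) = 1.193345
x_3 = g(1.193345) = 1.217938
x_4 = g(1.217938) = 1.212386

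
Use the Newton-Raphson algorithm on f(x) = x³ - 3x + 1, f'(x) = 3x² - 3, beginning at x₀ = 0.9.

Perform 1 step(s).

f(x) = x³ - 3x + 1
f'(x) = 3x² - 3
x₀ = 0.9

Newton-Raphson formula: x_{n+1} = x_n - f(x_n)/f'(x_n)

Iteration 1:
  f(0.900000) = -0.971000
  f'(0.900000) = -0.570000
  x_1 = 0.900000 - (-0.971000)/(-0.570000) = -0.803509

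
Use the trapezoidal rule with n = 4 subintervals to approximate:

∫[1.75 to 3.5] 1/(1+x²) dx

f(x) = 1/(1+x²)
a = 1.75, b = 3.5, n = 4
h = (b - a)/n = 0.437500

Trapezoidal rule: (h/2)[f(x₀) + 2f(x₁) + 2f(x₂) + ... + f(xₙ)]

x_0 = 1.7500, f(x_0) = 0.246154, coefficient = 1
x_1 = 2.1875, f(x_1) = 0.172856, coefficient = 2
x_2 = 2.6250, f(x_2) = 0.126733, coefficient = 2
x_3 = 3.0625, f(x_3) = 0.096349, coefficient = 2
x_4 = 3.5000, f(x_4) = 0.075472, coefficient = 1

I ≈ (0.437500/2) × 1.113502 = 0.243579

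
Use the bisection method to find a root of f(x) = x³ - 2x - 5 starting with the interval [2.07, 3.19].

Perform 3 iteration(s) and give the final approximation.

f(x) = x³ - 2x - 5
Initial interval: [2.07, 3.19]

Iteration 1:
  c_1 = (2.070000 + 3.190000)/2 = 2.630000
  f(c_1) = f(2.630000) = 7.931447
  f(a) × f(c) < 0, new interval: [2.070000, 2.630000]
Iteration 2:
  c_2 = (2.070000 + 2.630000)/2 = 2.350000
  f(c_2) = f(2.350000) = 3.277875
  f(a) × f(c) < 0, new interval: [2.070000, 2.350000]
Iteration 3:
  c_3 = (2.070000 + 2.350000)/2 = 2.210000
  f(c_3) = f(2.210000) = 1.373861
  f(a) × f(c) < 0, new interval: [2.070000, 2.210000]

After 3 iteration(s), the approximation is c_3 = 2.210000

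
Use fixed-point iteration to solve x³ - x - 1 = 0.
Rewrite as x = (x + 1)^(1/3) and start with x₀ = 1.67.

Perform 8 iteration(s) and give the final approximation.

Equation: x³ - x - 1 = 0
Fixed-point form: x = (x + 1)^(1/3)
x₀ = 1.67

x_1 = g(1.670000) = 1.387300
x_2 = g(1.387300) = 1.336500
x_3 = g(1.336500) = 1.326952
x_4 = g(1.326952) = 1.325142
x_5 = g(1.325142) = 1.324799
x_6 = g(1.324799) = 1.324733
x_7 = g(1.324733) = 1.324721
x_8 = g(1.324721) = 1.324719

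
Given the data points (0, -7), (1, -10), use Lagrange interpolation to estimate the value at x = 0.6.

Lagrange interpolation formula:
P(x) = Σ yᵢ × Lᵢ(x)
where Lᵢ(x) = Π_{j≠i} (x - xⱼ)/(xᵢ - xⱼ)

L_0(0.6) = (0.6 - 1)/(0 - 1) = 0.400000
L_1(0.6) = (0.6 - 0)/(1 - 0) = 0.600000

P(0.6) = (-7)×L_0(0.6) + (-10)×L_1(0.6)
P(0.6) = -8.800000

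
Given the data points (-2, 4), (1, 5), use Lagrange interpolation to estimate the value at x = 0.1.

Lagrange interpolation formula:
P(x) = Σ yᵢ × Lᵢ(x)
where Lᵢ(x) = Π_{j≠i} (x - xⱼ)/(xᵢ - xⱼ)

L_0(0.1) = (0.1 - 1)/(-2 - 1) = 0.300000
L_1(0.1) = (0.1 - (-2))/(1 - (-2)) = 0.700000

P(0.1) = 4×L_0(0.1) + 5×L_1(0.1)
P(0.1) = 4.700000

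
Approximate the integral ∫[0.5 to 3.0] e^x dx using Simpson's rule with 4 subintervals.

f(x) = e^x
a = 0.5, b = 3.0, n = 4
h = (b - a)/n = 0.625000

Simpson's rule: (h/3)[f(x₀) + 4f(x₁) + 2f(x₂) + ... + f(xₙ)]

x_0 = 0.5000, f(x_0) = 1.648721, coefficient = 1
x_1 = 1.1250, f(x_1) = 3.080217, coefficient = 4
x_2 = 1.7500, f(x_2) = 5.754603, coefficient = 2
x_3 = 2.3750, f(x_3) = 10.751013, coefficient = 4
x_4 = 3.0000, f(x_4) = 20.085537, coefficient = 1

I ≈ (0.625000/3) × 88.568384 = 18.451747
Exact value: 18.436816
Error: 0.014931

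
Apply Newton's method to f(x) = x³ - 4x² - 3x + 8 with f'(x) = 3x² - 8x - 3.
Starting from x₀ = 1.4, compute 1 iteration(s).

f(x) = x³ - 4x² - 3x + 8
f'(x) = 3x² - 8x - 3
x₀ = 1.4

Newton-Raphson formula: x_{n+1} = x_n - f(x_n)/f'(x_n)

Iteration 1:
  f(1.400000) = -1.296000
  f'(1.400000) = -8.320000
  x_1 = 1.400000 - (-1.296000)/(-8.320000) = 1.244231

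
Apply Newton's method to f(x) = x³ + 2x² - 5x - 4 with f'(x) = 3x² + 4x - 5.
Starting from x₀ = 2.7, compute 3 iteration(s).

f(x) = x³ + 2x² - 5x - 4
f'(x) = 3x² + 4x - 5
x₀ = 2.7

Newton-Raphson formula: x_{n+1} = x_n - f(x_n)/f'(x_n)

Iteration 1:
  f(2.700000) = 16.763000
  f'(2.700000) = 27.670000
  x_1 = 2.700000 - 16.763000/27.670000 = 2.094181
Iteration 2:
  f(2.094181) = 3.484518
  f'(2.094181) = 16.533513
  x_2 = 2.094181 - 3.484518/16.533513 = 1.883427
Iteration 3:
  f(1.883427) = 0.358530
  f'(1.883427) = 13.175593
  x_3 = 1.883427 - 0.358530/13.175593 = 1.856215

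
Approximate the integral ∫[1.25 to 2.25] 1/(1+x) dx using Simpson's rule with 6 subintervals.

f(x) = 1/(1+x)
a = 1.25, b = 2.25, n = 6
h = (b - a)/n = 0.166667

Simpson's rule: (h/3)[f(x₀) + 4f(x₁) + 2f(x₂) + ... + f(xₙ)]

x_0 = 1.2500, f(x_0) = 0.444444, coefficient = 1
x_1 = 1.4167, f(x_1) = 0.413793, coefficient = 4
x_2 = 1.5833, f(x_2) = 0.387097, coefficient = 2
x_3 = 1.7500, f(x_3) = 0.363636, coefficient = 4
x_4 = 1.9167, f(x_4) = 0.342857, coefficient = 2
x_5 = 2.0833, f(x_5) = 0.324324, coefficient = 4
x_6 = 2.2500, f(x_6) = 0.307692, coefficient = 1

I ≈ (0.166667/3) × 6.619060 = 0.367726
Exact value: 0.367725
Error: 0.000001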